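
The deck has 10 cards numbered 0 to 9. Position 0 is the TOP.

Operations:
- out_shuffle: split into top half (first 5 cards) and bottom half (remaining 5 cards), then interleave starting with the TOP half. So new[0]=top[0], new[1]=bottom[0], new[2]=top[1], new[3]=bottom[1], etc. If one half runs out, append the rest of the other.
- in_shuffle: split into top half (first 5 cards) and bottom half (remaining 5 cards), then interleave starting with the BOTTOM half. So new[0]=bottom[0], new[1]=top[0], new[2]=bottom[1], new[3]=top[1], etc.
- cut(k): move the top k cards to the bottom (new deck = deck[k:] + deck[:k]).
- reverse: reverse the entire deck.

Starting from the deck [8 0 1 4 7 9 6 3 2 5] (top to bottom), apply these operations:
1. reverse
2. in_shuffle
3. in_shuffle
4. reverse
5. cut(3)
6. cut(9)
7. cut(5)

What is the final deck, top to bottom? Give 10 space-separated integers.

After op 1 (reverse): [5 2 3 6 9 7 4 1 0 8]
After op 2 (in_shuffle): [7 5 4 2 1 3 0 6 8 9]
After op 3 (in_shuffle): [3 7 0 5 6 4 8 2 9 1]
After op 4 (reverse): [1 9 2 8 4 6 5 0 7 3]
After op 5 (cut(3)): [8 4 6 5 0 7 3 1 9 2]
After op 6 (cut(9)): [2 8 4 6 5 0 7 3 1 9]
After op 7 (cut(5)): [0 7 3 1 9 2 8 4 6 5]

Answer: 0 7 3 1 9 2 8 4 6 5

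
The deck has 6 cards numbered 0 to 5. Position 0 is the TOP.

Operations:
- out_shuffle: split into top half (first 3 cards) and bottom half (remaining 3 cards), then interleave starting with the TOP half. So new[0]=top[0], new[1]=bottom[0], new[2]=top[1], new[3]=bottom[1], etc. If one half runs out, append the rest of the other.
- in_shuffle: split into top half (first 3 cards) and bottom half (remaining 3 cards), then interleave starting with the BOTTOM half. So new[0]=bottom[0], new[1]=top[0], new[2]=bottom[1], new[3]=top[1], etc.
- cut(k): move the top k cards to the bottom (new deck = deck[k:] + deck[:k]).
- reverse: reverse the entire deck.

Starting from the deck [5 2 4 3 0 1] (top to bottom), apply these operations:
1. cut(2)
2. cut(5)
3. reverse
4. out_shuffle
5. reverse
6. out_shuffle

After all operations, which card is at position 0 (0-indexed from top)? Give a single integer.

Answer: 2

Derivation:
After op 1 (cut(2)): [4 3 0 1 5 2]
After op 2 (cut(5)): [2 4 3 0 1 5]
After op 3 (reverse): [5 1 0 3 4 2]
After op 4 (out_shuffle): [5 3 1 4 0 2]
After op 5 (reverse): [2 0 4 1 3 5]
After op 6 (out_shuffle): [2 1 0 3 4 5]
Position 0: card 2.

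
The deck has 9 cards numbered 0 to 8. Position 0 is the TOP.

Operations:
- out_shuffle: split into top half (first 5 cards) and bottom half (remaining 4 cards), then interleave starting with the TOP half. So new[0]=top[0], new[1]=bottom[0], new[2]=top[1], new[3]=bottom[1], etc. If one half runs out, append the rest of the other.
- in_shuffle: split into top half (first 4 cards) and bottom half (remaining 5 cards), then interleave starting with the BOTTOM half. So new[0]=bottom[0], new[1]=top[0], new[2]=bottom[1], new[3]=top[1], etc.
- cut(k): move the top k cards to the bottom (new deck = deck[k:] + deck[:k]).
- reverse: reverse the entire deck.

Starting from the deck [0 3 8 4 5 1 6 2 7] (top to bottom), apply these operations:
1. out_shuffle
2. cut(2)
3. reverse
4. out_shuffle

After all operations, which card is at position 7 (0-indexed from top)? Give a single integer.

After op 1 (out_shuffle): [0 1 3 6 8 2 4 7 5]
After op 2 (cut(2)): [3 6 8 2 4 7 5 0 1]
After op 3 (reverse): [1 0 5 7 4 2 8 6 3]
After op 4 (out_shuffle): [1 2 0 8 5 6 7 3 4]
Position 7: card 3.

Answer: 3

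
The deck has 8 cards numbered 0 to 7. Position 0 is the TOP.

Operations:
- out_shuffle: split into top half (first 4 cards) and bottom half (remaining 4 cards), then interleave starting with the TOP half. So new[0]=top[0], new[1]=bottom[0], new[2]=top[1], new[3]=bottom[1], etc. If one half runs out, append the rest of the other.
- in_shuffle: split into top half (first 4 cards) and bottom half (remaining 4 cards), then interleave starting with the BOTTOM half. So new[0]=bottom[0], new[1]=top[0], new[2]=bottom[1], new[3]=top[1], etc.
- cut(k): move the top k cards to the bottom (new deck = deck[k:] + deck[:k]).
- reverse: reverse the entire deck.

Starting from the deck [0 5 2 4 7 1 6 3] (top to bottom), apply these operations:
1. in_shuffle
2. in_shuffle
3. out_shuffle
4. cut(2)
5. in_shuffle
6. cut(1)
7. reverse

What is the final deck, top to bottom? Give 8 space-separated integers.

Answer: 0 4 3 2 6 1 5 7

Derivation:
After op 1 (in_shuffle): [7 0 1 5 6 2 3 4]
After op 2 (in_shuffle): [6 7 2 0 3 1 4 5]
After op 3 (out_shuffle): [6 3 7 1 2 4 0 5]
After op 4 (cut(2)): [7 1 2 4 0 5 6 3]
After op 5 (in_shuffle): [0 7 5 1 6 2 3 4]
After op 6 (cut(1)): [7 5 1 6 2 3 4 0]
After op 7 (reverse): [0 4 3 2 6 1 5 7]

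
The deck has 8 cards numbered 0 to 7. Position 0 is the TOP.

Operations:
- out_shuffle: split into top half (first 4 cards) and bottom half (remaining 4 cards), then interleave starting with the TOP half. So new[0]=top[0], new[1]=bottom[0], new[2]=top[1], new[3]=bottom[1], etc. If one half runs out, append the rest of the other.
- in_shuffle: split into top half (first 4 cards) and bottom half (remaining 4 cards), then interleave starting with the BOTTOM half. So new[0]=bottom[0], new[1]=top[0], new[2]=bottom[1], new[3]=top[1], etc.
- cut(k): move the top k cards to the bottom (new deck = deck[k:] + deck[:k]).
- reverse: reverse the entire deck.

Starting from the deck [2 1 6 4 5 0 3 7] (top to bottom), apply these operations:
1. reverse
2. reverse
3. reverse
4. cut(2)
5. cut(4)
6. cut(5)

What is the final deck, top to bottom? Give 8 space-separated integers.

Answer: 5 4 6 1 2 7 3 0

Derivation:
After op 1 (reverse): [7 3 0 5 4 6 1 2]
After op 2 (reverse): [2 1 6 4 5 0 3 7]
After op 3 (reverse): [7 3 0 5 4 6 1 2]
After op 4 (cut(2)): [0 5 4 6 1 2 7 3]
After op 5 (cut(4)): [1 2 7 3 0 5 4 6]
After op 6 (cut(5)): [5 4 6 1 2 7 3 0]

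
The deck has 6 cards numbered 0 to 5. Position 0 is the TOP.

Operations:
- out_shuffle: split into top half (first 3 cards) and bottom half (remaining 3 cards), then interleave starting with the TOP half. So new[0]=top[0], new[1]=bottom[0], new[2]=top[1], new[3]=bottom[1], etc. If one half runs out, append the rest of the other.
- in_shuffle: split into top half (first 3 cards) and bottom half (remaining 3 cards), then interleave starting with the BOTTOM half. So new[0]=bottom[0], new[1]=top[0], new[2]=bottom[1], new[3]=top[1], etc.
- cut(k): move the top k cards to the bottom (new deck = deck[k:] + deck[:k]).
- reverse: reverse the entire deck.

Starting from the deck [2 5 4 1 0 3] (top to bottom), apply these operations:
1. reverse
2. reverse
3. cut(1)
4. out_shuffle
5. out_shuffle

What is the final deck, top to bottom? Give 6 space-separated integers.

Answer: 5 3 0 1 4 2

Derivation:
After op 1 (reverse): [3 0 1 4 5 2]
After op 2 (reverse): [2 5 4 1 0 3]
After op 3 (cut(1)): [5 4 1 0 3 2]
After op 4 (out_shuffle): [5 0 4 3 1 2]
After op 5 (out_shuffle): [5 3 0 1 4 2]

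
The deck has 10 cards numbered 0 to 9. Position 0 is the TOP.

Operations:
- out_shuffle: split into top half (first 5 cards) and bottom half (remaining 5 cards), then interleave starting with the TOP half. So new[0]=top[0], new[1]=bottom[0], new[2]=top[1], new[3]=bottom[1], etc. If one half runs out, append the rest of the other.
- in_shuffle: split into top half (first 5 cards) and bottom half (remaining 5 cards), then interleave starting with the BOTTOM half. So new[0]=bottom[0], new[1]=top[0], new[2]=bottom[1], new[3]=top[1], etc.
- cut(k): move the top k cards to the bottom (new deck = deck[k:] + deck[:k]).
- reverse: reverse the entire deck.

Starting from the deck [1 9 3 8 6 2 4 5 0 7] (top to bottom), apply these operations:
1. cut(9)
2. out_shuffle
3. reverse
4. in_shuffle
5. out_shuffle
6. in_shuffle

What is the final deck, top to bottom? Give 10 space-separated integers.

Answer: 3 9 8 5 7 0 1 6 4 2

Derivation:
After op 1 (cut(9)): [7 1 9 3 8 6 2 4 5 0]
After op 2 (out_shuffle): [7 6 1 2 9 4 3 5 8 0]
After op 3 (reverse): [0 8 5 3 4 9 2 1 6 7]
After op 4 (in_shuffle): [9 0 2 8 1 5 6 3 7 4]
After op 5 (out_shuffle): [9 5 0 6 2 3 8 7 1 4]
After op 6 (in_shuffle): [3 9 8 5 7 0 1 6 4 2]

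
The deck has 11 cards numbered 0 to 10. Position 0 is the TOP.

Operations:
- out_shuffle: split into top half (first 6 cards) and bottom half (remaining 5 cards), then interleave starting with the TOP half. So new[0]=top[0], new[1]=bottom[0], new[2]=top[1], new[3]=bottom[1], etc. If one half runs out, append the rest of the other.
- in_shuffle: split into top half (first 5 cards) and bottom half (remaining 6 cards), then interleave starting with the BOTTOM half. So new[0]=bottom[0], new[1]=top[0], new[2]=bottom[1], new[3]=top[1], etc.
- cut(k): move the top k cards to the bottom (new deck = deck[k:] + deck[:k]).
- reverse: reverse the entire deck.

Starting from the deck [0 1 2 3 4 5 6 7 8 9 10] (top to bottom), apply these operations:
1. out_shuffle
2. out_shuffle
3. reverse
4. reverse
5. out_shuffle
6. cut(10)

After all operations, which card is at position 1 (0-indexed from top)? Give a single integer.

After op 1 (out_shuffle): [0 6 1 7 2 8 3 9 4 10 5]
After op 2 (out_shuffle): [0 3 6 9 1 4 7 10 2 5 8]
After op 3 (reverse): [8 5 2 10 7 4 1 9 6 3 0]
After op 4 (reverse): [0 3 6 9 1 4 7 10 2 5 8]
After op 5 (out_shuffle): [0 7 3 10 6 2 9 5 1 8 4]
After op 6 (cut(10)): [4 0 7 3 10 6 2 9 5 1 8]
Position 1: card 0.

Answer: 0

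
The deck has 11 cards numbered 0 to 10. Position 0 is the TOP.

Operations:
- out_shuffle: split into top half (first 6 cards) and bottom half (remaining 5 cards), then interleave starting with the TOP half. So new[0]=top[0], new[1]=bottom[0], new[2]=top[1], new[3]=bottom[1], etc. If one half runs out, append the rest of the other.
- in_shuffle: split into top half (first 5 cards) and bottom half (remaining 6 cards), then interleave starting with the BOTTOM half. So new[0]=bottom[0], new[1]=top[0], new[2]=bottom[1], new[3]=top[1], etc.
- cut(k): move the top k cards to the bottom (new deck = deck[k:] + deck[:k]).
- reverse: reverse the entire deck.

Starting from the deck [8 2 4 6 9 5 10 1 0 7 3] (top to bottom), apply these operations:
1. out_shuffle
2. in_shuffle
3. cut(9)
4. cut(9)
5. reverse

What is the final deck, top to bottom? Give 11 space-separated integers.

After op 1 (out_shuffle): [8 10 2 1 4 0 6 7 9 3 5]
After op 2 (in_shuffle): [0 8 6 10 7 2 9 1 3 4 5]
After op 3 (cut(9)): [4 5 0 8 6 10 7 2 9 1 3]
After op 4 (cut(9)): [1 3 4 5 0 8 6 10 7 2 9]
After op 5 (reverse): [9 2 7 10 6 8 0 5 4 3 1]

Answer: 9 2 7 10 6 8 0 5 4 3 1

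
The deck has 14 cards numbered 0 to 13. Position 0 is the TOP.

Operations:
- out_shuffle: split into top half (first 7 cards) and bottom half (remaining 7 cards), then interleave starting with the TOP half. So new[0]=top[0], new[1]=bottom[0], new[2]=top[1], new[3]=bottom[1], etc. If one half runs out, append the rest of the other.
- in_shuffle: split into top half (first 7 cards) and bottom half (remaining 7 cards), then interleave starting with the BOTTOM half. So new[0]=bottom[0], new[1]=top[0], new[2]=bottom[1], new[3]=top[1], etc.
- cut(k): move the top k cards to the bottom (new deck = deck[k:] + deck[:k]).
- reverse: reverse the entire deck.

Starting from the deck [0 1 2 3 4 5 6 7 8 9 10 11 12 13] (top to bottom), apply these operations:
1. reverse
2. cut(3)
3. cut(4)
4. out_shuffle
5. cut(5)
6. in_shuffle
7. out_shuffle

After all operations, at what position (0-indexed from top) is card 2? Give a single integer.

After op 1 (reverse): [13 12 11 10 9 8 7 6 5 4 3 2 1 0]
After op 2 (cut(3)): [10 9 8 7 6 5 4 3 2 1 0 13 12 11]
After op 3 (cut(4)): [6 5 4 3 2 1 0 13 12 11 10 9 8 7]
After op 4 (out_shuffle): [6 13 5 12 4 11 3 10 2 9 1 8 0 7]
After op 5 (cut(5)): [11 3 10 2 9 1 8 0 7 6 13 5 12 4]
After op 6 (in_shuffle): [0 11 7 3 6 10 13 2 5 9 12 1 4 8]
After op 7 (out_shuffle): [0 2 11 5 7 9 3 12 6 1 10 4 13 8]
Card 2 is at position 1.

Answer: 1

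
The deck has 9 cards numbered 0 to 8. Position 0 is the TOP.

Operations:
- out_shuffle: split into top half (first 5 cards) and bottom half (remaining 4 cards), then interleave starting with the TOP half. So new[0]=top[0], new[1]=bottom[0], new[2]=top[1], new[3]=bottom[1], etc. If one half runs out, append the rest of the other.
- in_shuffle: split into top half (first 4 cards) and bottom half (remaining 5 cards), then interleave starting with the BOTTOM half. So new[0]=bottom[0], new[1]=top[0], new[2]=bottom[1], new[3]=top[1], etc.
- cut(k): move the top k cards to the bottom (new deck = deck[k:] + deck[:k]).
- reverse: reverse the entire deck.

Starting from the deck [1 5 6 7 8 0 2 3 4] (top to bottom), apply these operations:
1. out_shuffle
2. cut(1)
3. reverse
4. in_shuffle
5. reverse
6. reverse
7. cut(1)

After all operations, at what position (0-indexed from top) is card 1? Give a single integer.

Answer: 0

Derivation:
After op 1 (out_shuffle): [1 0 5 2 6 3 7 4 8]
After op 2 (cut(1)): [0 5 2 6 3 7 4 8 1]
After op 3 (reverse): [1 8 4 7 3 6 2 5 0]
After op 4 (in_shuffle): [3 1 6 8 2 4 5 7 0]
After op 5 (reverse): [0 7 5 4 2 8 6 1 3]
After op 6 (reverse): [3 1 6 8 2 4 5 7 0]
After op 7 (cut(1)): [1 6 8 2 4 5 7 0 3]
Card 1 is at position 0.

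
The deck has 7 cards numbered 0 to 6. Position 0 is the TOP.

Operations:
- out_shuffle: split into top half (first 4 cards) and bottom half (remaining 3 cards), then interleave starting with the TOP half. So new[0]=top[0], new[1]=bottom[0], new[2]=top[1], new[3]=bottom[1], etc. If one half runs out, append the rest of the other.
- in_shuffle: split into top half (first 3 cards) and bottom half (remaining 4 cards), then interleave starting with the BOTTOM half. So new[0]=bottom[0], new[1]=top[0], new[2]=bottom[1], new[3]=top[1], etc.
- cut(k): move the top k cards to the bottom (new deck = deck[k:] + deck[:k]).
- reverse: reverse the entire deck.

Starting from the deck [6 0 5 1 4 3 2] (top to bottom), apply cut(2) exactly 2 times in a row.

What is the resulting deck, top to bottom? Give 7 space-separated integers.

Answer: 4 3 2 6 0 5 1

Derivation:
After op 1 (cut(2)): [5 1 4 3 2 6 0]
After op 2 (cut(2)): [4 3 2 6 0 5 1]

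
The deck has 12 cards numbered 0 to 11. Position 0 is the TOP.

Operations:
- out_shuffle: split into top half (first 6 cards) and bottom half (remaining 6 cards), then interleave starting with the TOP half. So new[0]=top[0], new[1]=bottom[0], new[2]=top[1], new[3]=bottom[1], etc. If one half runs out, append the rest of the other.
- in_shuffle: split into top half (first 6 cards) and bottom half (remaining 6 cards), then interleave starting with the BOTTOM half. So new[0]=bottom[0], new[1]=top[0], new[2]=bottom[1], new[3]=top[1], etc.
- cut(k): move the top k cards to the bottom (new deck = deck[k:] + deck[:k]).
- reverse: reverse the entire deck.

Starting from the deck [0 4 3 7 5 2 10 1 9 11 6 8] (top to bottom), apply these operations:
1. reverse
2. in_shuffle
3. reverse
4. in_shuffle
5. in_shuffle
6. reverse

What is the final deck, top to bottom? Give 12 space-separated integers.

Answer: 1 3 6 2 0 9 7 8 10 4 11 5

Derivation:
After op 1 (reverse): [8 6 11 9 1 10 2 5 7 3 4 0]
After op 2 (in_shuffle): [2 8 5 6 7 11 3 9 4 1 0 10]
After op 3 (reverse): [10 0 1 4 9 3 11 7 6 5 8 2]
After op 4 (in_shuffle): [11 10 7 0 6 1 5 4 8 9 2 3]
After op 5 (in_shuffle): [5 11 4 10 8 7 9 0 2 6 3 1]
After op 6 (reverse): [1 3 6 2 0 9 7 8 10 4 11 5]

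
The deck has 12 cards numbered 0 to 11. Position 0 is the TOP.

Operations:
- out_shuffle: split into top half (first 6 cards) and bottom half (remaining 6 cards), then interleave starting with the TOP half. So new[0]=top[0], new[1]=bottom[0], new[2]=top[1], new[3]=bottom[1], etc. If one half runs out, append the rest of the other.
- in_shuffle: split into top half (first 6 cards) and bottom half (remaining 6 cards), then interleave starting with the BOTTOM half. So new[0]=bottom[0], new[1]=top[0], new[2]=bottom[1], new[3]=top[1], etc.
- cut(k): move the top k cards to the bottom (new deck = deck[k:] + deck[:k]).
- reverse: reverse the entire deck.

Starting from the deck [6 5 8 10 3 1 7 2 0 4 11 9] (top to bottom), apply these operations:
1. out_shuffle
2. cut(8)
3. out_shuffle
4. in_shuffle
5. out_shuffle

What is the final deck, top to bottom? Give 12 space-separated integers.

Answer: 9 10 3 2 0 7 5 1 6 4 11 8

Derivation:
After op 1 (out_shuffle): [6 7 5 2 8 0 10 4 3 11 1 9]
After op 2 (cut(8)): [3 11 1 9 6 7 5 2 8 0 10 4]
After op 3 (out_shuffle): [3 5 11 2 1 8 9 0 6 10 7 4]
After op 4 (in_shuffle): [9 3 0 5 6 11 10 2 7 1 4 8]
After op 5 (out_shuffle): [9 10 3 2 0 7 5 1 6 4 11 8]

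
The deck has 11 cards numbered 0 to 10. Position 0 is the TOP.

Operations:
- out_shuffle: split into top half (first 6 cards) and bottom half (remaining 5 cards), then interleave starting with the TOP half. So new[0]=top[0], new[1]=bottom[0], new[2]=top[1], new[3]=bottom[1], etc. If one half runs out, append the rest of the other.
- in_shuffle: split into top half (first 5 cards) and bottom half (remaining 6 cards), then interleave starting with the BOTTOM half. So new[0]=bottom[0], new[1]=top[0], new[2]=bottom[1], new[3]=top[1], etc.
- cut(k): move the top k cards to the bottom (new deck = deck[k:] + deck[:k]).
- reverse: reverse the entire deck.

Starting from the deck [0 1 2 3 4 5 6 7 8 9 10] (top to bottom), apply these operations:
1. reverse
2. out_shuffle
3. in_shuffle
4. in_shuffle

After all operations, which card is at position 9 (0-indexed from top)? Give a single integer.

After op 1 (reverse): [10 9 8 7 6 5 4 3 2 1 0]
After op 2 (out_shuffle): [10 4 9 3 8 2 7 1 6 0 5]
After op 3 (in_shuffle): [2 10 7 4 1 9 6 3 0 8 5]
After op 4 (in_shuffle): [9 2 6 10 3 7 0 4 8 1 5]
Position 9: card 1.

Answer: 1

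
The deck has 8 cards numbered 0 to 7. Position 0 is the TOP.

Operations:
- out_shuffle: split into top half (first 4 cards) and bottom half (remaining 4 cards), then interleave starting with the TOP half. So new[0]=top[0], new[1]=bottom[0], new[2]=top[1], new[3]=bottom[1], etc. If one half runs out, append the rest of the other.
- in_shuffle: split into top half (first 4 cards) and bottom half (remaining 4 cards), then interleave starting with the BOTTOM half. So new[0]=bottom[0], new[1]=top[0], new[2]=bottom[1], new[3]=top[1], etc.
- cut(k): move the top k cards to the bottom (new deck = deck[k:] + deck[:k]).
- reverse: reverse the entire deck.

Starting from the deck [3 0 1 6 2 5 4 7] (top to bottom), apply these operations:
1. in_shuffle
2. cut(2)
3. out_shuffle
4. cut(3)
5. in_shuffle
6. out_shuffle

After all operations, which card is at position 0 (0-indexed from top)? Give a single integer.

Answer: 3

Derivation:
After op 1 (in_shuffle): [2 3 5 0 4 1 7 6]
After op 2 (cut(2)): [5 0 4 1 7 6 2 3]
After op 3 (out_shuffle): [5 7 0 6 4 2 1 3]
After op 4 (cut(3)): [6 4 2 1 3 5 7 0]
After op 5 (in_shuffle): [3 6 5 4 7 2 0 1]
After op 6 (out_shuffle): [3 7 6 2 5 0 4 1]
Position 0: card 3.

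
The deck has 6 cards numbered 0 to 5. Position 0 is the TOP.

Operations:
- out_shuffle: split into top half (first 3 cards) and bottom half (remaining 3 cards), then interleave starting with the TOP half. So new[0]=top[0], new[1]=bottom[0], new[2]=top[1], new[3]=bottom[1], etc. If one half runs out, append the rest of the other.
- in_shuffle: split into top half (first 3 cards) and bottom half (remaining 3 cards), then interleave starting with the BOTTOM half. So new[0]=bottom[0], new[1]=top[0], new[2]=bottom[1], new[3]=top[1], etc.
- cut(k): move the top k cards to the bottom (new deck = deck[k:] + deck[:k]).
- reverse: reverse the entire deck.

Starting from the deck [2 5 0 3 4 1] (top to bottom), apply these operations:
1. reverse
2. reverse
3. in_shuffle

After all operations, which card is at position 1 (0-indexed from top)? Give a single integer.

Answer: 2

Derivation:
After op 1 (reverse): [1 4 3 0 5 2]
After op 2 (reverse): [2 5 0 3 4 1]
After op 3 (in_shuffle): [3 2 4 5 1 0]
Position 1: card 2.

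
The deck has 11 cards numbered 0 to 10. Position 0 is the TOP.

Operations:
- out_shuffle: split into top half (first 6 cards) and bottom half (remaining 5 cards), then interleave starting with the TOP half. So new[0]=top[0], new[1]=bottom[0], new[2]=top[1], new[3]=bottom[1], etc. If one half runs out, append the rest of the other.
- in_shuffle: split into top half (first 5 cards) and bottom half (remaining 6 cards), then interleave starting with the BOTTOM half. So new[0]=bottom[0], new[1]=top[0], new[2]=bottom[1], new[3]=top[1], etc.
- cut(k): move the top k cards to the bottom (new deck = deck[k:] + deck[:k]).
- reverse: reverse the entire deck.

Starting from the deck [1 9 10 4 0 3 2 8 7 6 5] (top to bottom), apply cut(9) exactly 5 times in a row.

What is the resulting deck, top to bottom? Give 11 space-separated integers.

After op 1 (cut(9)): [6 5 1 9 10 4 0 3 2 8 7]
After op 2 (cut(9)): [8 7 6 5 1 9 10 4 0 3 2]
After op 3 (cut(9)): [3 2 8 7 6 5 1 9 10 4 0]
After op 4 (cut(9)): [4 0 3 2 8 7 6 5 1 9 10]
After op 5 (cut(9)): [9 10 4 0 3 2 8 7 6 5 1]

Answer: 9 10 4 0 3 2 8 7 6 5 1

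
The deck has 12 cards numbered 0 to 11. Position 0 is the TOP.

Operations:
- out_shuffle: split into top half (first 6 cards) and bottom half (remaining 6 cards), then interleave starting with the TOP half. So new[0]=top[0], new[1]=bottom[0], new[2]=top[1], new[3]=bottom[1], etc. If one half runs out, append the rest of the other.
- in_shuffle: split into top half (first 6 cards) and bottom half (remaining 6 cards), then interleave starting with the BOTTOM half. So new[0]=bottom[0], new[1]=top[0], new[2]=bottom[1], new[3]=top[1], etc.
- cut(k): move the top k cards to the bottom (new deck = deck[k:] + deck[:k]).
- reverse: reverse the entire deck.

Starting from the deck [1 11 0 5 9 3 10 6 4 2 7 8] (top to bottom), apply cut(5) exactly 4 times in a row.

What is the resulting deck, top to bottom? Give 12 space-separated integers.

Answer: 4 2 7 8 1 11 0 5 9 3 10 6

Derivation:
After op 1 (cut(5)): [3 10 6 4 2 7 8 1 11 0 5 9]
After op 2 (cut(5)): [7 8 1 11 0 5 9 3 10 6 4 2]
After op 3 (cut(5)): [5 9 3 10 6 4 2 7 8 1 11 0]
After op 4 (cut(5)): [4 2 7 8 1 11 0 5 9 3 10 6]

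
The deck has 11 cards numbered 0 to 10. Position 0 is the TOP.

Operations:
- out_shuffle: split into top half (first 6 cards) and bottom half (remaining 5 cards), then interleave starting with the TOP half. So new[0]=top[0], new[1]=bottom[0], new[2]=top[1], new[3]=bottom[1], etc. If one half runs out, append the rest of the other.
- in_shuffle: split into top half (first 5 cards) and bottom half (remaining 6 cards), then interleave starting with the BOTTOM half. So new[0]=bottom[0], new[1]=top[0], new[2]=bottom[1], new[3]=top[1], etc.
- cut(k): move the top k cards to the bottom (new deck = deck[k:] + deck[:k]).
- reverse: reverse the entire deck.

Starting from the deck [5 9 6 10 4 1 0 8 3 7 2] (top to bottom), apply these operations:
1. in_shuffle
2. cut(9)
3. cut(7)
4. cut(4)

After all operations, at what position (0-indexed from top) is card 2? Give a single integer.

After op 1 (in_shuffle): [1 5 0 9 8 6 3 10 7 4 2]
After op 2 (cut(9)): [4 2 1 5 0 9 8 6 3 10 7]
After op 3 (cut(7)): [6 3 10 7 4 2 1 5 0 9 8]
After op 4 (cut(4)): [4 2 1 5 0 9 8 6 3 10 7]
Card 2 is at position 1.

Answer: 1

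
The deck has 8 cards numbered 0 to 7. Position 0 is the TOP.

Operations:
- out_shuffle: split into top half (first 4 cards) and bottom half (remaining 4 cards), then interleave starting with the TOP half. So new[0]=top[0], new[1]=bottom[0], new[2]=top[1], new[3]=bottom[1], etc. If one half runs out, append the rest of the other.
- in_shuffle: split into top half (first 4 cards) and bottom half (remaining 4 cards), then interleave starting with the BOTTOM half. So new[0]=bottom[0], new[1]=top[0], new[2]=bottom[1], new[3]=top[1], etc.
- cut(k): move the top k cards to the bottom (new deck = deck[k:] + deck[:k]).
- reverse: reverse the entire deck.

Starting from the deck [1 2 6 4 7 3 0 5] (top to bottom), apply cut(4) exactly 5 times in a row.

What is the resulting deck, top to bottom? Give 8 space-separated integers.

After op 1 (cut(4)): [7 3 0 5 1 2 6 4]
After op 2 (cut(4)): [1 2 6 4 7 3 0 5]
After op 3 (cut(4)): [7 3 0 5 1 2 6 4]
After op 4 (cut(4)): [1 2 6 4 7 3 0 5]
After op 5 (cut(4)): [7 3 0 5 1 2 6 4]

Answer: 7 3 0 5 1 2 6 4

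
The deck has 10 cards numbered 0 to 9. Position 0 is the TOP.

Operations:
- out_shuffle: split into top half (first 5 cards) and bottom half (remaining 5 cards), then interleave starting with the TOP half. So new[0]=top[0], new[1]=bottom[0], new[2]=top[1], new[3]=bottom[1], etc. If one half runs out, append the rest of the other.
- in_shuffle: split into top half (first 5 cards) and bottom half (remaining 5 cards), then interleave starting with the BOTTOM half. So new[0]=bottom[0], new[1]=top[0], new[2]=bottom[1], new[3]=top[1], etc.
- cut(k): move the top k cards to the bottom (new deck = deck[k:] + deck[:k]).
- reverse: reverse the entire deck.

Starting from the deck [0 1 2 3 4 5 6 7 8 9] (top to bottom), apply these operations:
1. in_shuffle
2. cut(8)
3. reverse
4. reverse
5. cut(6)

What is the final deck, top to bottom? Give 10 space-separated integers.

After op 1 (in_shuffle): [5 0 6 1 7 2 8 3 9 4]
After op 2 (cut(8)): [9 4 5 0 6 1 7 2 8 3]
After op 3 (reverse): [3 8 2 7 1 6 0 5 4 9]
After op 4 (reverse): [9 4 5 0 6 1 7 2 8 3]
After op 5 (cut(6)): [7 2 8 3 9 4 5 0 6 1]

Answer: 7 2 8 3 9 4 5 0 6 1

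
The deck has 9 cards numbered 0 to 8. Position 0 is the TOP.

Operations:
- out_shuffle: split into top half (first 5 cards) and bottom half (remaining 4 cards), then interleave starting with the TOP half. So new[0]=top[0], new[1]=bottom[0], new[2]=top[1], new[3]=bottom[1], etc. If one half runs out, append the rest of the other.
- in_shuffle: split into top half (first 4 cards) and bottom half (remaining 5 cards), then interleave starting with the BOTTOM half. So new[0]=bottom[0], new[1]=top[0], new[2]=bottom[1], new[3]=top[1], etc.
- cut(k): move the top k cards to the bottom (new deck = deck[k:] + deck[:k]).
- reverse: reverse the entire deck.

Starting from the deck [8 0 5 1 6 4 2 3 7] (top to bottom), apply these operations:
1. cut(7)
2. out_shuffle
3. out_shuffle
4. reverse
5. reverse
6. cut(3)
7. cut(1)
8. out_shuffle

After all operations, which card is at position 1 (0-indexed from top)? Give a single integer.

Answer: 3

Derivation:
After op 1 (cut(7)): [3 7 8 0 5 1 6 4 2]
After op 2 (out_shuffle): [3 1 7 6 8 4 0 2 5]
After op 3 (out_shuffle): [3 4 1 0 7 2 6 5 8]
After op 4 (reverse): [8 5 6 2 7 0 1 4 3]
After op 5 (reverse): [3 4 1 0 7 2 6 5 8]
After op 6 (cut(3)): [0 7 2 6 5 8 3 4 1]
After op 7 (cut(1)): [7 2 6 5 8 3 4 1 0]
After op 8 (out_shuffle): [7 3 2 4 6 1 5 0 8]
Position 1: card 3.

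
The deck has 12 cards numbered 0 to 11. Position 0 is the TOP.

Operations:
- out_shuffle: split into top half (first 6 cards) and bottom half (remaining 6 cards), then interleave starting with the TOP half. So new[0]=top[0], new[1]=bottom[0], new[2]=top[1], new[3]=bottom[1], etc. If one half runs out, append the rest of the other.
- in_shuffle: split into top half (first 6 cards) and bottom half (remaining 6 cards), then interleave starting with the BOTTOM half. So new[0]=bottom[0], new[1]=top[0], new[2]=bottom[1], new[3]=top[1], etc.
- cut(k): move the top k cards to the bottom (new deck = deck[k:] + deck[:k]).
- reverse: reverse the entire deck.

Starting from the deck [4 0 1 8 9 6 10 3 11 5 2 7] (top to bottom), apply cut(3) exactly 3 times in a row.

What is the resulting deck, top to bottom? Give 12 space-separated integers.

Answer: 5 2 7 4 0 1 8 9 6 10 3 11

Derivation:
After op 1 (cut(3)): [8 9 6 10 3 11 5 2 7 4 0 1]
After op 2 (cut(3)): [10 3 11 5 2 7 4 0 1 8 9 6]
After op 3 (cut(3)): [5 2 7 4 0 1 8 9 6 10 3 11]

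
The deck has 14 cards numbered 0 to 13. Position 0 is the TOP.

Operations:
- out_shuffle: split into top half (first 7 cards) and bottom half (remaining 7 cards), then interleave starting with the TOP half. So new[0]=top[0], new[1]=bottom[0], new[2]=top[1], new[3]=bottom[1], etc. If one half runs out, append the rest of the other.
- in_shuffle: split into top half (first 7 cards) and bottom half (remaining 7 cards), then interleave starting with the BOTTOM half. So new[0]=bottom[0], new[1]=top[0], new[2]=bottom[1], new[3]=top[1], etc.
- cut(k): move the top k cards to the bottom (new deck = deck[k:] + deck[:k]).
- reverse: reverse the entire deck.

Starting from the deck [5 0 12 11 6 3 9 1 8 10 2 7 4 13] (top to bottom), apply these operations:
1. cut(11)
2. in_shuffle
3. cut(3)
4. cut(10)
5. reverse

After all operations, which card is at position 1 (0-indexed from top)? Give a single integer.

Answer: 12

Derivation:
After op 1 (cut(11)): [7 4 13 5 0 12 11 6 3 9 1 8 10 2]
After op 2 (in_shuffle): [6 7 3 4 9 13 1 5 8 0 10 12 2 11]
After op 3 (cut(3)): [4 9 13 1 5 8 0 10 12 2 11 6 7 3]
After op 4 (cut(10)): [11 6 7 3 4 9 13 1 5 8 0 10 12 2]
After op 5 (reverse): [2 12 10 0 8 5 1 13 9 4 3 7 6 11]
Position 1: card 12.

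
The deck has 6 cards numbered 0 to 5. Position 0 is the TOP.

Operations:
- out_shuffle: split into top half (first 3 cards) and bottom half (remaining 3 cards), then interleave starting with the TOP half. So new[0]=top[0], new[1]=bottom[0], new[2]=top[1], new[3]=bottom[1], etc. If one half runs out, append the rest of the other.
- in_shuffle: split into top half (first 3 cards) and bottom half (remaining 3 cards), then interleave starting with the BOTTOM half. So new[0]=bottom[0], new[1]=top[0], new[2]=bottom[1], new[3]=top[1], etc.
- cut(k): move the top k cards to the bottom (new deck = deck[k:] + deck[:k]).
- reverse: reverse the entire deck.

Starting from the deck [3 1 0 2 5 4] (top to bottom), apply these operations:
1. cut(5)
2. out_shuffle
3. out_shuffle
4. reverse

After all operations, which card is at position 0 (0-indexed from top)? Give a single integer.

After op 1 (cut(5)): [4 3 1 0 2 5]
After op 2 (out_shuffle): [4 0 3 2 1 5]
After op 3 (out_shuffle): [4 2 0 1 3 5]
After op 4 (reverse): [5 3 1 0 2 4]
Position 0: card 5.

Answer: 5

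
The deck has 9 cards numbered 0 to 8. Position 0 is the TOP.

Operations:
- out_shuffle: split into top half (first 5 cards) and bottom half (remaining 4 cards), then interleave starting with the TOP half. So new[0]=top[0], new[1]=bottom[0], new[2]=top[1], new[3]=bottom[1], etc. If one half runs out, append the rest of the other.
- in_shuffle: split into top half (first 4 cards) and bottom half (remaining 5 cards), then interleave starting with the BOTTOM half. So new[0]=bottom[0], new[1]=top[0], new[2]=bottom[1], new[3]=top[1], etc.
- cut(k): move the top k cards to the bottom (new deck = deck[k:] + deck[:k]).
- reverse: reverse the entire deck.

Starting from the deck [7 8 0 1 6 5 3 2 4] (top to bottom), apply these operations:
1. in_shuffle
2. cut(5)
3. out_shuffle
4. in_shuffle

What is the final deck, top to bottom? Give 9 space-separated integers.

Answer: 1 0 8 7 4 2 3 5 6

Derivation:
After op 1 (in_shuffle): [6 7 5 8 3 0 2 1 4]
After op 2 (cut(5)): [0 2 1 4 6 7 5 8 3]
After op 3 (out_shuffle): [0 7 2 5 1 8 4 3 6]
After op 4 (in_shuffle): [1 0 8 7 4 2 3 5 6]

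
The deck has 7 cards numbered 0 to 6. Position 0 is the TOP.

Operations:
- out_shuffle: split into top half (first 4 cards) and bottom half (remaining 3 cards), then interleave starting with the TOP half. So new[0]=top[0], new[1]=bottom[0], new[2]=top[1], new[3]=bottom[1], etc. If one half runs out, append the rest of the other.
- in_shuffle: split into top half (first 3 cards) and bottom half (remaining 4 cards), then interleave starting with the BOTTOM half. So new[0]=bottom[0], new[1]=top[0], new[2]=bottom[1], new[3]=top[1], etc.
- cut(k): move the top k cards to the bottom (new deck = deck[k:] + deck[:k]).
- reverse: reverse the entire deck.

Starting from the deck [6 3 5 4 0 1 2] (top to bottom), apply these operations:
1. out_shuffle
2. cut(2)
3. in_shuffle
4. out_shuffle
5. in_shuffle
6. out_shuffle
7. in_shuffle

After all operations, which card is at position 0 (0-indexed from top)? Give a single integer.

Answer: 3

Derivation:
After op 1 (out_shuffle): [6 0 3 1 5 2 4]
After op 2 (cut(2)): [3 1 5 2 4 6 0]
After op 3 (in_shuffle): [2 3 4 1 6 5 0]
After op 4 (out_shuffle): [2 6 3 5 4 0 1]
After op 5 (in_shuffle): [5 2 4 6 0 3 1]
After op 6 (out_shuffle): [5 0 2 3 4 1 6]
After op 7 (in_shuffle): [3 5 4 0 1 2 6]
Position 0: card 3.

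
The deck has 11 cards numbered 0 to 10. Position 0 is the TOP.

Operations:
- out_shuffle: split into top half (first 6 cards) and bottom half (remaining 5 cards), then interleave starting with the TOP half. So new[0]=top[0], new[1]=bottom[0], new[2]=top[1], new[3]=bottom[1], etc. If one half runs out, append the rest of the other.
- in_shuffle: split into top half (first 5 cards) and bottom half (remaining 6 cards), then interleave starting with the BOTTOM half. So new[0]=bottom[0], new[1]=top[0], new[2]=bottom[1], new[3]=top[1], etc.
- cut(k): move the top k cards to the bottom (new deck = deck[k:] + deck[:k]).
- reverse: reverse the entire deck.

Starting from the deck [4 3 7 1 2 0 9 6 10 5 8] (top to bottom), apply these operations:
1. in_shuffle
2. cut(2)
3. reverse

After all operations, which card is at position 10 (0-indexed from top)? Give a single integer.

Answer: 9

Derivation:
After op 1 (in_shuffle): [0 4 9 3 6 7 10 1 5 2 8]
After op 2 (cut(2)): [9 3 6 7 10 1 5 2 8 0 4]
After op 3 (reverse): [4 0 8 2 5 1 10 7 6 3 9]
Position 10: card 9.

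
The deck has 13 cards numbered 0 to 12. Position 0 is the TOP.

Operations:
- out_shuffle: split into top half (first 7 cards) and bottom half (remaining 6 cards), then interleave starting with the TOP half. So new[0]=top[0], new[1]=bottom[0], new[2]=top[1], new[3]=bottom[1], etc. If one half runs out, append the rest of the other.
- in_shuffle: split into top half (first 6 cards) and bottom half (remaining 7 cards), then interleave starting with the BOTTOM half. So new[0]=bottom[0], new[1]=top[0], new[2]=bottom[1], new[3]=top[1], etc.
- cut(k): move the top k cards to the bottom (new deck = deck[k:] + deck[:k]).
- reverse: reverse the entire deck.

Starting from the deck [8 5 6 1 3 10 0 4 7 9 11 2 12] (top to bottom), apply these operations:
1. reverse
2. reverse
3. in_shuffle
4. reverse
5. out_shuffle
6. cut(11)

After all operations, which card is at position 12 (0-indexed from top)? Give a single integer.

After op 1 (reverse): [12 2 11 9 7 4 0 10 3 1 6 5 8]
After op 2 (reverse): [8 5 6 1 3 10 0 4 7 9 11 2 12]
After op 3 (in_shuffle): [0 8 4 5 7 6 9 1 11 3 2 10 12]
After op 4 (reverse): [12 10 2 3 11 1 9 6 7 5 4 8 0]
After op 5 (out_shuffle): [12 6 10 7 2 5 3 4 11 8 1 0 9]
After op 6 (cut(11)): [0 9 12 6 10 7 2 5 3 4 11 8 1]
Position 12: card 1.

Answer: 1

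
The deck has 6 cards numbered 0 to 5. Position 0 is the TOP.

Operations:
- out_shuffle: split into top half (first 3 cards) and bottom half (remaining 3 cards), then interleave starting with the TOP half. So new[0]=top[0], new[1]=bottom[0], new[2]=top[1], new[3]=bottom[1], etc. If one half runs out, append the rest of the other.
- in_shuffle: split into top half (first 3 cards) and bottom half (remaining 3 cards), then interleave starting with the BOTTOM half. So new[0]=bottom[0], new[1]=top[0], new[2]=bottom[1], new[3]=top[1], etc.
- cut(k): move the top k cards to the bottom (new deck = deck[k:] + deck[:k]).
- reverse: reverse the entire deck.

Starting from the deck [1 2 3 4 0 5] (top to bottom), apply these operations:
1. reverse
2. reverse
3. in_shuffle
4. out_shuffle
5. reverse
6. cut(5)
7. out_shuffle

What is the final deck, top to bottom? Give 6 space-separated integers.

After op 1 (reverse): [5 0 4 3 2 1]
After op 2 (reverse): [1 2 3 4 0 5]
After op 3 (in_shuffle): [4 1 0 2 5 3]
After op 4 (out_shuffle): [4 2 1 5 0 3]
After op 5 (reverse): [3 0 5 1 2 4]
After op 6 (cut(5)): [4 3 0 5 1 2]
After op 7 (out_shuffle): [4 5 3 1 0 2]

Answer: 4 5 3 1 0 2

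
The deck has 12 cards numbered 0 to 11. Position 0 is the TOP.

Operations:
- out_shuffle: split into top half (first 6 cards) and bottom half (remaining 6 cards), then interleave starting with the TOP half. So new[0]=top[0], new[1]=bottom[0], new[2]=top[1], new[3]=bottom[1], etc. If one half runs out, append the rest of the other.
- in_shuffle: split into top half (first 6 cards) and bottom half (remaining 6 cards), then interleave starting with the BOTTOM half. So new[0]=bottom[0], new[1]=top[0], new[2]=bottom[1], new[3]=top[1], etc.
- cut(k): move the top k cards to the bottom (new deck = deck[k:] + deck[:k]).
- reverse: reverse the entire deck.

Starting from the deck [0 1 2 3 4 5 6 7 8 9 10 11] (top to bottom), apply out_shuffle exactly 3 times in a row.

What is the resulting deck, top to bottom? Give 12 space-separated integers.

After op 1 (out_shuffle): [0 6 1 7 2 8 3 9 4 10 5 11]
After op 2 (out_shuffle): [0 3 6 9 1 4 7 10 2 5 8 11]
After op 3 (out_shuffle): [0 7 3 10 6 2 9 5 1 8 4 11]

Answer: 0 7 3 10 6 2 9 5 1 8 4 11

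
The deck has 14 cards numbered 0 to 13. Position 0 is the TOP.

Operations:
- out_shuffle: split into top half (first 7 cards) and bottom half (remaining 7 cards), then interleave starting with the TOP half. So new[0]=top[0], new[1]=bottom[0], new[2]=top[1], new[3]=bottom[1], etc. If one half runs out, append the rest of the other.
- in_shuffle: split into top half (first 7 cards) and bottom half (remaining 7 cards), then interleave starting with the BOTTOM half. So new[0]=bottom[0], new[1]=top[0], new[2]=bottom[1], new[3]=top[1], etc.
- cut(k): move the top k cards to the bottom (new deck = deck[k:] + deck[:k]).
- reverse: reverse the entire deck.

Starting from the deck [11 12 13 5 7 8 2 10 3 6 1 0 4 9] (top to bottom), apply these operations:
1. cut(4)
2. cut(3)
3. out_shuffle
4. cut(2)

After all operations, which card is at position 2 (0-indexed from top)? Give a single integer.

After op 1 (cut(4)): [7 8 2 10 3 6 1 0 4 9 11 12 13 5]
After op 2 (cut(3)): [10 3 6 1 0 4 9 11 12 13 5 7 8 2]
After op 3 (out_shuffle): [10 11 3 12 6 13 1 5 0 7 4 8 9 2]
After op 4 (cut(2)): [3 12 6 13 1 5 0 7 4 8 9 2 10 11]
Position 2: card 6.

Answer: 6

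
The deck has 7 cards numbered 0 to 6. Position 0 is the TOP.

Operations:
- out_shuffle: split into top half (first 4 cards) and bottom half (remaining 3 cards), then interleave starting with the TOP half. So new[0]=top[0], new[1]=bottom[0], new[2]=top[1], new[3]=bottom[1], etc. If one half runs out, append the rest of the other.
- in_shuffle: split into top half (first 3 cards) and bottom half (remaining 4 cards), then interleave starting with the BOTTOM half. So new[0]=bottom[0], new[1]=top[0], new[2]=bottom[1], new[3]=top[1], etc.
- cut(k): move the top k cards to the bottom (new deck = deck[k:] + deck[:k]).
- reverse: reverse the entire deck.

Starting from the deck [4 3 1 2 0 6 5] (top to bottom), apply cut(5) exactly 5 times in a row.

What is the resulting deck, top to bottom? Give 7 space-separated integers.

Answer: 0 6 5 4 3 1 2

Derivation:
After op 1 (cut(5)): [6 5 4 3 1 2 0]
After op 2 (cut(5)): [2 0 6 5 4 3 1]
After op 3 (cut(5)): [3 1 2 0 6 5 4]
After op 4 (cut(5)): [5 4 3 1 2 0 6]
After op 5 (cut(5)): [0 6 5 4 3 1 2]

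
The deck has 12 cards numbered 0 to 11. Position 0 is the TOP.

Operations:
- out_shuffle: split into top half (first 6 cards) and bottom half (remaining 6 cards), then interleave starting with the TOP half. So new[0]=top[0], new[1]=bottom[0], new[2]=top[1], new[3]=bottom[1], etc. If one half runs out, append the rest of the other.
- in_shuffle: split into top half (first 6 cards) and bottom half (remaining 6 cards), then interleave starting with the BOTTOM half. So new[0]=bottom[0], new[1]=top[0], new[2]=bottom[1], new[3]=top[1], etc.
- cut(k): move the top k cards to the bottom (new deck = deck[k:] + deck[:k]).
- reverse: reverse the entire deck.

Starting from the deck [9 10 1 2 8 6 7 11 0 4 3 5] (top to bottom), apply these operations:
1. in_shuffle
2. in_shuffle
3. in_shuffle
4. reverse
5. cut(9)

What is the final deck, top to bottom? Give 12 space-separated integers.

After op 1 (in_shuffle): [7 9 11 10 0 1 4 2 3 8 5 6]
After op 2 (in_shuffle): [4 7 2 9 3 11 8 10 5 0 6 1]
After op 3 (in_shuffle): [8 4 10 7 5 2 0 9 6 3 1 11]
After op 4 (reverse): [11 1 3 6 9 0 2 5 7 10 4 8]
After op 5 (cut(9)): [10 4 8 11 1 3 6 9 0 2 5 7]

Answer: 10 4 8 11 1 3 6 9 0 2 5 7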